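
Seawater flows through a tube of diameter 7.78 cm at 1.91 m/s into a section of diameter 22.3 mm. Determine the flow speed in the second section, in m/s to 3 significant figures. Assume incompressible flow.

Mass conservation (A₁v₁ = A₂v₂) gives v₂ = 1.91 × 47.5/3.91 = 23.2 m/s.

v₂ ≈ 23.2 m/s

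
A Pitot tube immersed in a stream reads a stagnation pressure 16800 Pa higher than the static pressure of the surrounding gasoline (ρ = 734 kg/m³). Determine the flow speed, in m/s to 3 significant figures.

6.77 m/s

At the stagnation point the flow is brought to rest, so Bernoulli gives P_stag − P_static = ½ρv².
v = √(2ΔP/ρ) = √(2·16800/734) = 6.77 m/s.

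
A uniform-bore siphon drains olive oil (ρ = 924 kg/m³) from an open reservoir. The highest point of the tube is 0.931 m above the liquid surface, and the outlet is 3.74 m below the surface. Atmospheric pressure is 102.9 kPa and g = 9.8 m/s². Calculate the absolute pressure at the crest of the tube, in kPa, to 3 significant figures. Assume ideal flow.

P_top = 60.6 kPa

From the surface to the outlet (both open to atmosphere, surface at rest): v = √(2g·h_out) = √(2·9.8·3.74) = 8.56 m/s.
With constant cross-section the crest speed equals v; applying Bernoulli from the surface up to the crest, P_top = P_atm − ½ρv² − ρg·h_top.
P_top = 102900 − ½·924·8.56² − 924·9.8·0.931 = 60600 Pa.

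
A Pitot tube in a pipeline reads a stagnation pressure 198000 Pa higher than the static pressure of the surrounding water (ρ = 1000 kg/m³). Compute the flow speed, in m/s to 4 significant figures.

At the stagnation point the flow is brought to rest, so Bernoulli gives P_stag − P_static = ½ρv².
v = √(2ΔP/ρ) = √(2·198000/1000) = 19.90 m/s.

v = 19.90 m/s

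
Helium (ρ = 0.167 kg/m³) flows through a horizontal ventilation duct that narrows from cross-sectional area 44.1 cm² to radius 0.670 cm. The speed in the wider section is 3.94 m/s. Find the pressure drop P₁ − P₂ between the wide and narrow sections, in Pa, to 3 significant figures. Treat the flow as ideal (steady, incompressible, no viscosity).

ΔP = 1270 Pa

By continuity, v₂ = v₁·A₁/A₂ = 3.94·(44.1/1.41) = 123 m/s.
Along the horizontal streamline, P + ½ρv² is constant.
P₁ − P₂ = ½·0.167·(123² − 3.94²) = ½·0.167·15200 = 1270 Pa.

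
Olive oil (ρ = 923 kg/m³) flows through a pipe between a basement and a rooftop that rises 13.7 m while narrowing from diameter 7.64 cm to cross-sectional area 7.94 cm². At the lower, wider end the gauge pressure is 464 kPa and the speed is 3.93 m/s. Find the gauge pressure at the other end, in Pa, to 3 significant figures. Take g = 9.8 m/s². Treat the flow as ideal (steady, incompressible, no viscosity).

110000 Pa

Mass conservation (A₁v₁ = A₂v₂) gives v₂ = 3.93 × 45.8/7.94 = 22.7 m/s.
Bernoulli: P₁ + ½ρv₁² + ρg h₁ = P₂ + ½ρv₂² + ρg h₂, so P₂ = P₁ + ½ρ(v₁² − v₂²) − ρg(h₂ − h₁).
P₂ = 464000 + ½·923·(3.93² − 22.7²) − 923·9.8·(+13.7) = 464000 + (-230000) − (124000) = 110000 Pa.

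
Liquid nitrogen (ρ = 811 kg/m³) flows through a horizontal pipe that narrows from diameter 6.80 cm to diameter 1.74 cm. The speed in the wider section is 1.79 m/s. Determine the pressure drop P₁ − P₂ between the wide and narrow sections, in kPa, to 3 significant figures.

ΔP = 302 kPa

By continuity, v₂ = v₁·A₁/A₂ = 1.79·(36.3/2.38) = 27.3 m/s.
Bernoulli (h₁ = h₂): P₁ − P₂ = ½ρ(v₂² − v₁²).
P₁ − P₂ = ½·811·(27.3² − 1.79²) = ½·811·744 = 302000 Pa.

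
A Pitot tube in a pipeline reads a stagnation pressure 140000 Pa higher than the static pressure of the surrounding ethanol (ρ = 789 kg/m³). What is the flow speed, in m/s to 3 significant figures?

18.8 m/s

At the stagnation point the flow is brought to rest, so Bernoulli gives P_stag − P_static = ½ρv².
v = √(2ΔP/ρ) = √(2·140000/789) = 18.8 m/s.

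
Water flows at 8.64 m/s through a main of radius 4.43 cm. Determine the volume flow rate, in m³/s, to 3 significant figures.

Q ≈ 0.0533 m³/s

Q = A·v = 0.00617 m² × 8.64 m/s = 0.0533 m³/s.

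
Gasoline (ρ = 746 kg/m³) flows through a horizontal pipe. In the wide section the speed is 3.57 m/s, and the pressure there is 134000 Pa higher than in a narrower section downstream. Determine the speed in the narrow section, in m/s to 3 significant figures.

Horizontal Bernoulli: P₁ + ½ρv₁² = P₂ + ½ρv₂², so v₂² = v₁² + 2(P₁ − P₂)/ρ.
v₂ = √(3.57² + 2·134000/746) = √(12.7 + 359) = 19.3 m/s.

v₂ ≈ 19.3 m/s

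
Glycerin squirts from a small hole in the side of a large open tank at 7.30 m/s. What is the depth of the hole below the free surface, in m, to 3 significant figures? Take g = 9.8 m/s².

h ≈ 2.72 m

For a small hole in a large open tank, ½v² = gh, giving h = v²/(2g).
h = 7.30²/(2·9.8) = 53.3/19.60 = 2.72 m.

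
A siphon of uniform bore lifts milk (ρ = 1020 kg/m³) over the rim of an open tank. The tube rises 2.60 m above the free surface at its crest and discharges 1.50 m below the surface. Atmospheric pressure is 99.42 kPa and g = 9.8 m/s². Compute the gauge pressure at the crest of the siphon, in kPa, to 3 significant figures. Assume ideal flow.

Bernoulli surface→outlet gives ½v² = g·h_out, so v = √(2·9.8·1.50) = 5.42 m/s.
Continuity keeps v the same throughout the tube; from surface to crest, P_atm + 0 = P_top + ½ρv² + ρg·h_top.
P_top = 99420 − ½·1020·5.42² − 1020·9.8·2.60 = 58400 Pa. So P_gauge = P_top − P_atm = -41000 Pa.

P_gauge ≈ -41.0 kPa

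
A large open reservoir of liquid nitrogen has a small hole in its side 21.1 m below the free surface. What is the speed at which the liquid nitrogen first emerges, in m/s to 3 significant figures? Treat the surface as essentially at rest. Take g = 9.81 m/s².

Torricelli's result v = √(2gh) gives v = √(2·9.81·21.1) = 20.3 m/s.

v = 20.3 m/s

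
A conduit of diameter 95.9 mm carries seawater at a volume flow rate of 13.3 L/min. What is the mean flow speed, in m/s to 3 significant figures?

Q = 13.3 L/min = 0.000222 m³/s.
v = Q/A = 0.000222 / 0.00722 = 0.0307 m/s.

0.0307 m/s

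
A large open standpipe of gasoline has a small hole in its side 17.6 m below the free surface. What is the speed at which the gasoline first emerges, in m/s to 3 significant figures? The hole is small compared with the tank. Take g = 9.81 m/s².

v ≈ 18.6 m/s

Bernoulli from surface to hole (P equal, v_surface ≈ 0): v = √(2gh) = √(2×9.81×17.6) = 18.6 m/s.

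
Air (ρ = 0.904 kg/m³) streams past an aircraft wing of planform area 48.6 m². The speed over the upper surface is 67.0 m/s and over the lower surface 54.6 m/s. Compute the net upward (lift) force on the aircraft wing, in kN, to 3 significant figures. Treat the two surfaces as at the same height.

With equal heights on the two surfaces, Bernoulli gives P_lower − P_upper = ½ρ(v_upper² − v_lower²).
ΔP = ½·0.904·(67.0² − 54.6²) = 682 Pa.
Lift = ΔP · A = 682 × 48.6 = 33100 N.

33.1 kN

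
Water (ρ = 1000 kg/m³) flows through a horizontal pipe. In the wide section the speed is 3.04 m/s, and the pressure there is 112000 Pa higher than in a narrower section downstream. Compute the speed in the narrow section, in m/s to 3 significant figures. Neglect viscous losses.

Along the level pipe P + ½ρv² is conserved, hence v₂² = v₁² + 2(P₁ − P₂)/ρ.
v₂ = √(3.04² + 2·112000/1000) = √(9.24 + 224) = 15.3 m/s.

15.3 m/s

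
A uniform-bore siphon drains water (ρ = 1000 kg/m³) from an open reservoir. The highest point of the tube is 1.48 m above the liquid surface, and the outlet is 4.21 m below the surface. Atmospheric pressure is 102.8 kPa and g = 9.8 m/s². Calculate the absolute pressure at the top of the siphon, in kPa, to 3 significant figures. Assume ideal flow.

The outlet speed comes from Torricelli: v = √(2g·4.21) = 9.08 m/s.
With constant cross-section the crest speed equals v; applying Bernoulli from the surface up to the crest, P_top = P_atm − ½ρv² − ρg·h_top.
P_top = 102800 − ½·1000·9.08² − 1000·9.8·1.48 = 47000 Pa.

47.0 kPa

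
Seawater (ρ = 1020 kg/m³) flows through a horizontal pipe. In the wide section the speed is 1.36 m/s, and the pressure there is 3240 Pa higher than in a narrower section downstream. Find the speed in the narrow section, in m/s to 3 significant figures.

v₂ = 2.86 m/s

Horizontal Bernoulli: P₁ + ½ρv₁² = P₂ + ½ρv₂², so v₂² = v₁² + 2(P₁ − P₂)/ρ.
v₂ = √(1.36² + 2·3240/1020) = √(1.85 + 6.35) = 2.86 m/s.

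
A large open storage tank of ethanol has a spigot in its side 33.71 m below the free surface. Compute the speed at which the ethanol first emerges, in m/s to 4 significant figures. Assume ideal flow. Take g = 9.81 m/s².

Bernoulli from surface to hole (P equal, v_surface ≈ 0): v = √(2gh) = √(2×9.81×33.71) = 25.72 m/s.

25.72 m/s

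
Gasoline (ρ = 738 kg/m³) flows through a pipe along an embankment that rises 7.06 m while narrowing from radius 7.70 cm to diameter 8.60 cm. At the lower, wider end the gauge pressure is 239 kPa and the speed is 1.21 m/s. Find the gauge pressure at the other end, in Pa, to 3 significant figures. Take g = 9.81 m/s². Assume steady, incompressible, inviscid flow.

P₂ ≈ 183000 Pa

Continuity gives A₁v₁ = A₂v₂, so v₂ = (186 cm²)/(58.1 cm²) × 1.21 m/s = 3.88 m/s.
Energy conservation along the streamline gives P₂ = P₁ − ½ρ(v₂² − v₁²) − ρg(h₂ − h₁).
P₂ = 239000 + ½·738·(1.21² − 3.88²) − 738·9.81·(+7.06) = 239000 + (-5010) − (51100) = 183000 Pa.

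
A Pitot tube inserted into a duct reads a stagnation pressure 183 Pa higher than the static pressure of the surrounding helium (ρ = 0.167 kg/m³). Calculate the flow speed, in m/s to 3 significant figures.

At the stagnation point the flow is brought to rest, so Bernoulli gives P_stag − P_static = ½ρv².
v = √(2ΔP/ρ) = √(2·183/0.167) = 46.8 m/s.

46.8 m/s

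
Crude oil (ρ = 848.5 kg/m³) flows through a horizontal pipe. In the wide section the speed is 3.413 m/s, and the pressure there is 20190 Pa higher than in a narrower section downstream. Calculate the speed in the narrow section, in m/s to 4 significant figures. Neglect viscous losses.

7.697 m/s

Horizontal Bernoulli: P₁ + ½ρv₁² = P₂ + ½ρv₂², so v₂² = v₁² + 2(P₁ − P₂)/ρ.
v₂ = √(3.413² + 2·20190/848.5) = √(11.65 + 47.59) = 7.697 m/s.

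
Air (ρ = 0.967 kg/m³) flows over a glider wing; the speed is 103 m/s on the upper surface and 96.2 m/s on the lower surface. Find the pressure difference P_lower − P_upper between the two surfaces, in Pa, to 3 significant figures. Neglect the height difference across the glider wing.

Bernoulli (same height): P_lower − P_upper = ½ρ(v_upper² − v_lower²).
ΔP = ½·0.967·(103² − 96.2²) = 655 Pa.

ΔP = 655 Pa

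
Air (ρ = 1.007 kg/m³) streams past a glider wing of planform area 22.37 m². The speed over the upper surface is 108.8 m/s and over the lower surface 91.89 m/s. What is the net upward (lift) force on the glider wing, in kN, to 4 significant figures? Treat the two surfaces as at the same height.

With equal heights on the two surfaces, Bernoulli gives P_lower − P_upper = ½ρ(v_upper² − v_lower²).
ΔP = ½·1.007·(108.8² − 91.89²) = 1709 Pa.
Lift = ΔP · A = 1709 × 22.37 = 38220 N.

F = 38.22 kN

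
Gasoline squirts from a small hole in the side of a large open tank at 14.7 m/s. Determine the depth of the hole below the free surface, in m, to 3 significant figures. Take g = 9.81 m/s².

For a small hole in a large open tank, ½v² = gh, giving h = v²/(2g).
h = 14.7²/(2·9.81) = 216/19.62 = 11.0 m.

h ≈ 11.0 m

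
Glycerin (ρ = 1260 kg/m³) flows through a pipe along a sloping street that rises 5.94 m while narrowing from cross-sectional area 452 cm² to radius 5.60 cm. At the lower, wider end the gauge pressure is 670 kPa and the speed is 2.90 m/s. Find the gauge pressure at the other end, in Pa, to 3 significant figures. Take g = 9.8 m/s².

490000 Pa

The volume flow rate is constant, so v₂ = (A₁/A₂)v₁ = (452/98.5)·2.90 = 13.3 m/s.
Bernoulli: P₁ + ½ρv₁² + ρg h₁ = P₂ + ½ρv₂² + ρg h₂, so P₂ = P₁ + ½ρ(v₁² − v₂²) − ρg(h₂ − h₁).
P₂ = 670000 + ½·1260·(2.90² − 13.3²) − 1260·9.8·(+5.94) = 670000 + (-106000) − (73300) = 490000 Pa.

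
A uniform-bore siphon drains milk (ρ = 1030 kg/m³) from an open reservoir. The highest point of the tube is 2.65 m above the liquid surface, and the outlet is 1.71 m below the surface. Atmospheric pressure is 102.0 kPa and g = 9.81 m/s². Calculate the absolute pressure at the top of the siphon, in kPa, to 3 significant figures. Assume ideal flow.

P_top ≈ 57.9 kPa

From the surface to the outlet (both open to atmosphere, surface at rest): v = √(2g·h_out) = √(2·9.81·1.71) = 5.79 m/s.
The bore is uniform, so the speed at the crest is the same v. Bernoulli surface→crest: P_atm = P_top + ½ρv² + ρg·h_top.
P_top = 102000 − ½·1030·5.79² − 1030·9.81·2.65 = 57900 Pa.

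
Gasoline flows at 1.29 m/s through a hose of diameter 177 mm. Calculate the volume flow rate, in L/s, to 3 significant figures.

Q ≈ 31.7 L/s

Q = A·v = 0.0246 m² × 1.29 m/s = 0.0317 m³/s.
Converting: 0.0317 m³/s × 1000 = 31.7 L/s.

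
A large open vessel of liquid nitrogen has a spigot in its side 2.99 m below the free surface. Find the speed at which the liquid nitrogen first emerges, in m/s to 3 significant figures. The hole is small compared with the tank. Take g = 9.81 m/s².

Bernoulli from surface to hole (P equal, v_surface ≈ 0): v = √(2gh) = √(2×9.81×2.99) = 7.66 m/s.

v ≈ 7.66 m/s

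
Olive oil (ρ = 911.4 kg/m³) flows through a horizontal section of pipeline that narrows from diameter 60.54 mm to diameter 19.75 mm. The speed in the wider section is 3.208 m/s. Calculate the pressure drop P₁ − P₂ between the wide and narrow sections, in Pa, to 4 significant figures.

ΔP ≈ 409400 Pa

The volume flow rate is constant, so v₂ = (A₁/A₂)v₁ = (28.79/3.064)·3.208 = 30.14 m/s.
With no height change, Bernoulli's equation is P₁ + ½ρv₁² = P₂ + ½ρv₂².
P₁ − P₂ = ½·911.4·(30.14² − 3.208²) = ½·911.4·898.3 = 409400 Pa.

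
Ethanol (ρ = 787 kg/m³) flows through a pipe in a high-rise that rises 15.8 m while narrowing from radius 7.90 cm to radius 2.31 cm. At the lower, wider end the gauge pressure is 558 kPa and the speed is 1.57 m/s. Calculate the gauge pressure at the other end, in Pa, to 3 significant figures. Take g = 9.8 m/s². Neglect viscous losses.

Continuity gives A₁v₁ = A₂v₂, so v₂ = (196 cm²)/(16.8 cm²) × 1.57 m/s = 18.4 m/s.
Energy conservation along the streamline gives P₂ = P₁ − ½ρ(v₂² − v₁²) − ρg(h₂ − h₁).
P₂ = 558000 + ½·787·(1.57² − 18.4²) − 787·9.8·(+15.8) = 558000 + (-132000) − (122000) = 304000 Pa.

P₂ ≈ 304000 Pa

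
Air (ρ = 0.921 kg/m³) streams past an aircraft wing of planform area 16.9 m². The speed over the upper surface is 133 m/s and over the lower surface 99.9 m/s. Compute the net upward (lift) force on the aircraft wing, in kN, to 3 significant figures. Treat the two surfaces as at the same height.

With equal heights on the two surfaces, Bernoulli gives P_lower − P_upper = ½ρ(v_upper² − v_lower²).
ΔP = ½·0.921·(133² − 99.9²) = 3550 Pa.
Lift = ΔP · A = 3550 × 16.9 = 60000 N.

60.0 kN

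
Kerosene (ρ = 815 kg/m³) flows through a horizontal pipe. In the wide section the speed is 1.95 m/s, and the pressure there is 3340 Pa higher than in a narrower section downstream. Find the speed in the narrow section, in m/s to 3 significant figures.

v₂ = 3.46 m/s

Along the level pipe P + ½ρv² is conserved, hence v₂² = v₁² + 2(P₁ − P₂)/ρ.
v₂ = √(1.95² + 2·3340/815) = √(3.80 + 8.20) = 3.46 m/s.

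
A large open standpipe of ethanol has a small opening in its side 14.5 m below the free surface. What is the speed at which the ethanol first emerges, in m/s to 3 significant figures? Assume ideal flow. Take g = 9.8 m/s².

v ≈ 16.9 m/s

With the surface at rest and both surface and jet at atmospheric pressure, Bernoulli gives ρg h = ½ρv², so v = √(2gh) = √(2·9.8·14.5) = 16.9 m/s.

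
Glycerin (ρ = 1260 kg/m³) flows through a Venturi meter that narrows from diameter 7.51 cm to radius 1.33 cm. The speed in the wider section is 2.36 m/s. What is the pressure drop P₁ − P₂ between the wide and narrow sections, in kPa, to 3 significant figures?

ΔP ≈ 219 kPa

Mass conservation (A₁v₁ = A₂v₂) gives v₂ = 2.36 × 44.3/5.56 = 18.8 m/s.
The pipe is horizontal, so Bernoulli reduces to P₁ + ½ρv₁² = P₂ + ½ρv₂².
P₁ − P₂ = ½·1260·(18.8² − 2.36²) = ½·1260·348 = 219000 Pa.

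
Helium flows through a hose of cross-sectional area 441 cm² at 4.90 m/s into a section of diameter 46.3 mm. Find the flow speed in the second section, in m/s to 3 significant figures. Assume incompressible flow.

Mass conservation (A₁v₁ = A₂v₂) gives v₂ = 4.90 × 441/16.8 = 128 m/s.

128 m/s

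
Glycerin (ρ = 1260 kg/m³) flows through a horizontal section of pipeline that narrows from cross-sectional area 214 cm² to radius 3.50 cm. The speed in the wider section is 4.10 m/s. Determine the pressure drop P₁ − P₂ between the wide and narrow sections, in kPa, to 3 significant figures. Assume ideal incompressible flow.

ΔP = 317 kPa

By continuity, v₂ = v₁·A₁/A₂ = 4.10·(214/38.5) = 22.8 m/s.
Bernoulli (h₁ = h₂): P₁ − P₂ = ½ρ(v₂² − v₁²).
P₁ − P₂ = ½·1260·(22.8² − 4.10²) = ½·1260·503 = 317000 Pa.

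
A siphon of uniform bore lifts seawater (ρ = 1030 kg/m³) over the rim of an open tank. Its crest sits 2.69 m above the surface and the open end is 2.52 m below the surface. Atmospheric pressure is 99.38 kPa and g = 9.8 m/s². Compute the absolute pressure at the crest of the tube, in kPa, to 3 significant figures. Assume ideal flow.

P_top ≈ 46.8 kPa

From the surface to the outlet (both open to atmosphere, surface at rest): v = √(2g·h_out) = √(2·9.8·2.52) = 7.03 m/s.
Continuity keeps v the same throughout the tube; from surface to crest, P_atm + 0 = P_top + ½ρv² + ρg·h_top.
P_top = 99380 − ½·1030·7.03² − 1030·9.8·2.69 = 46800 Pa.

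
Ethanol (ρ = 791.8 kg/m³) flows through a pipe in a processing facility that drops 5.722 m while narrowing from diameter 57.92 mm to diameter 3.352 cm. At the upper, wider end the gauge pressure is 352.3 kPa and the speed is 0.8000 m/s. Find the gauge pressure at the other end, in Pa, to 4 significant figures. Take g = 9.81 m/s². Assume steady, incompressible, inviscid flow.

By continuity, v₂ = v₁·A₁/A₂ = 0.8000·(26.35/8.825) = 2.389 m/s.
Applying Bernoulli between the two ends and solving for P₂: P₂ = P₁ + ½ρ(v₁² − v₂²) − ρgΔh.
P₂ = 352300 + ½·791.8·(0.8000² − 2.389²) − 791.8·9.81·(−5.722) = 352300 + (-2005) − (-44450) = 394700 Pa.

P₂ ≈ 394700 Pa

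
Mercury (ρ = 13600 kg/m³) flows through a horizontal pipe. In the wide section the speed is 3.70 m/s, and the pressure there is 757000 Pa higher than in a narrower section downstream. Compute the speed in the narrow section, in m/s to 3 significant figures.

11.2 m/s

Horizontal Bernoulli: P₁ + ½ρv₁² = P₂ + ½ρv₂², so v₂² = v₁² + 2(P₁ − P₂)/ρ.
v₂ = √(3.70² + 2·757000/13600) = √(13.7 + 111) = 11.2 m/s.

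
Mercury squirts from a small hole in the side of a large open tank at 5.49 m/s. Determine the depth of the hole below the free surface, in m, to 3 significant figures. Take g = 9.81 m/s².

h = 1.54 m

Torricelli: v = √(2gh), so h = v²/(2g).
h = 5.49²/(2·9.81) = 30.1/19.62 = 1.54 m.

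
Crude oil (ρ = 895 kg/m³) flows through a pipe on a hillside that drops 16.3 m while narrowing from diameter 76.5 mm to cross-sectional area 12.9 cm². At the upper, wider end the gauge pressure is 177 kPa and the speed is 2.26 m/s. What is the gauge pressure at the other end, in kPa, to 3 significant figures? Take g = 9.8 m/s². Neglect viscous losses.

293 kPa

By continuity, v₂ = v₁·A₁/A₂ = 2.26·(46.0/12.9) = 8.05 m/s.
Energy conservation along the streamline gives P₂ = P₁ − ½ρ(v₂² − v₁²) − ρg(h₂ − h₁).
P₂ = 177000 + ½·895·(2.26² − 8.05²) − 895·9.8·(−16.3) = 177000 + (-26700) − (-143000) = 293000 Pa.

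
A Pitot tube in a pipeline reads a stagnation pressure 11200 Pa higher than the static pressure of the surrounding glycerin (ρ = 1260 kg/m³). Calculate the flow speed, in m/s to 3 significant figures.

v ≈ 4.22 m/s

The dynamic pressure equals the rise in static pressure at the stagnation point: ΔP = ½ρv².
v = √(2ΔP/ρ) = √(2·11200/1260) = 4.22 m/s.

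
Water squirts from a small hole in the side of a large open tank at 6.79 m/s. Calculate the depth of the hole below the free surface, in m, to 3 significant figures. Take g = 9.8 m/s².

h ≈ 2.35 m

Inverting v = √(2gh) gives h = v² / 2g.
h = 6.79²/(2·9.8) = 46.1/19.60 = 2.35 m.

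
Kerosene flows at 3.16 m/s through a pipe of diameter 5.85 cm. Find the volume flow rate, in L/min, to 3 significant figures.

Q = A·v = 0.00269 m² × 3.16 m/s = 0.00849 m³/s.
Converting: 0.00849 m³/s × 60000 = 510 L/min.

Q ≈ 510 L/min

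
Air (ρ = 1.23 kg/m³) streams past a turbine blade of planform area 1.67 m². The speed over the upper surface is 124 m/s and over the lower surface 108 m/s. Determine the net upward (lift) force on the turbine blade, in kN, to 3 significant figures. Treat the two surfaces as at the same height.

F ≈ 3.81 kN

The faster flow above has the lower pressure; Bernoulli (same height) gives ΔP = ½ρ(v_up² − v_low²).
ΔP = ½·1.23·(124² − 108²) = 2280 Pa.
Lift = ΔP · A = 2280 × 1.67 = 3810 N.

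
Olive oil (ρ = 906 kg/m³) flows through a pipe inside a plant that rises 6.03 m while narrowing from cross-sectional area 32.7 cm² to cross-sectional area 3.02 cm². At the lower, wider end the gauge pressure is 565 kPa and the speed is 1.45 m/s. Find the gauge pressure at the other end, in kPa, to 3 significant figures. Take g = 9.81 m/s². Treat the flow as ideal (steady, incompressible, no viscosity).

By continuity, v₂ = v₁·A₁/A₂ = 1.45·(32.7/3.02) = 15.7 m/s.
Applying Bernoulli between the two ends and solving for P₂: P₂ = P₁ + ½ρ(v₁² − v₂²) − ρgΔh.
P₂ = 565000 + ½·906·(1.45² − 15.7²) − 906·9.81·(+6.03) = 565000 + (-111000) − (53600) = 401000 Pa.

P₂ ≈ 401 kPa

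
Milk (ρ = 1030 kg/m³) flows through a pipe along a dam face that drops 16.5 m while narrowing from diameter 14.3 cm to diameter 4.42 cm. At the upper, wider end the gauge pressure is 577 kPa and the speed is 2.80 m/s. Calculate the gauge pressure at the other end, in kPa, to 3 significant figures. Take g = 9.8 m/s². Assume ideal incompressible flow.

By continuity, v₂ = v₁·A₁/A₂ = 2.80·(161/15.3) = 29.3 m/s.
Energy conservation along the streamline gives P₂ = P₁ − ½ρ(v₂² − v₁²) − ρg(h₂ − h₁).
P₂ = 577000 + ½·1030·(2.80² − 29.3²) − 1030·9.8·(−16.5) = 577000 + (-438000) − (-167000) = 305000 Pa.

P₂ = 305 kPa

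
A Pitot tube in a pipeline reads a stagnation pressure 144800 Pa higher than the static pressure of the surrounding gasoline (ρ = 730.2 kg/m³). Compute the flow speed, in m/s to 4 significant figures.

Bernoulli between the free stream and the stagnation point: ½ρv² = P_stag − P_static.
v = √(2ΔP/ρ) = √(2·144800/730.2) = 19.91 m/s.

v ≈ 19.91 m/s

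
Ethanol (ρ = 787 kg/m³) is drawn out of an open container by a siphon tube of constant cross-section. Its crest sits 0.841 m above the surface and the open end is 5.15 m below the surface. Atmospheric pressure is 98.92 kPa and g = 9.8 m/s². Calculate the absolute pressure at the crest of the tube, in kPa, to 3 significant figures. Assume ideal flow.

P_top = 52.7 kPa

The outlet speed comes from Torricelli: v = √(2g·5.15) = 10.0 m/s.
With constant cross-section the crest speed equals v; applying Bernoulli from the surface up to the crest, P_top = P_atm − ½ρv² − ρg·h_top.
P_top = 98920 − ½·787·10.0² − 787·9.8·0.841 = 52700 Pa.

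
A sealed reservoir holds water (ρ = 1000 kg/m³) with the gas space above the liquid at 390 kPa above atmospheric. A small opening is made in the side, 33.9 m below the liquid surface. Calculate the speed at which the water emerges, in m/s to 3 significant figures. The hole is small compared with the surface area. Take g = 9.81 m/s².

v ≈ 38.0 m/s

Take point 1 at the surface (v₁ ≈ 0) and point 2 at the hole (at atmospheric pressure). Bernoulli: P₁ + ρg h = P_atm + ½ρv₂².
With P₁ − P_atm = 390000 Pa, v₂ = √(2gh + 2ΔP/ρ) = √(2·9.81·33.9 + 2·390000/1000) = 38.0 m/s.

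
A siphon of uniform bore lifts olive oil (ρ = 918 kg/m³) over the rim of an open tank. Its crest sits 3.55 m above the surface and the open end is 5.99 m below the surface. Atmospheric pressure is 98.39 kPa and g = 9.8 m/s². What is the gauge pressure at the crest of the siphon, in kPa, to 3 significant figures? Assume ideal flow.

-85.8 kPa

The outlet speed comes from Torricelli: v = √(2g·5.99) = 10.8 m/s.
The bore is uniform, so the speed at the crest is the same v. Bernoulli surface→crest: P_atm = P_top + ½ρv² + ρg·h_top.
P_top = 98390 − ½·918·10.8² − 918·9.8·3.55 = 12600 Pa. So P_gauge = P_top − P_atm = -85800 Pa.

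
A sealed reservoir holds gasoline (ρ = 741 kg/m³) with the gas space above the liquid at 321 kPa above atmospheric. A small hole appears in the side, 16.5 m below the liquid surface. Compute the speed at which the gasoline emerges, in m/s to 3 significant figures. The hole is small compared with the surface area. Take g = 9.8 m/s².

Take point 1 at the surface (v₁ ≈ 0) and point 2 at the hole (at atmospheric pressure). Bernoulli: P₁ + ρg h = P_atm + ½ρv₂².
With P₁ − P_atm = 321000 Pa, v₂ = √(2gh + 2ΔP/ρ) = √(2·9.8·16.5 + 2·321000/741) = 34.5 m/s.

v ≈ 34.5 m/s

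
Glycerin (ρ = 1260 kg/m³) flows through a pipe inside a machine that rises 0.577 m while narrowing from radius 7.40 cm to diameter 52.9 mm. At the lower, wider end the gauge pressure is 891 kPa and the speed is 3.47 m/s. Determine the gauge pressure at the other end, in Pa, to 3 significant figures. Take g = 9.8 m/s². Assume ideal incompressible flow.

427000 Pa

By continuity, v₂ = v₁·A₁/A₂ = 3.47·(172/22.0) = 27.2 m/s.
Bernoulli: P₁ + ½ρv₁² + ρg h₁ = P₂ + ½ρv₂² + ρg h₂, so P₂ = P₁ + ½ρ(v₁² − v₂²) − ρg(h₂ − h₁).
P₂ = 891000 + ½·1260·(3.47² − 27.2²) − 1260·9.8·(+0.577) = 891000 + (-457000) − (7120) = 427000 Pa.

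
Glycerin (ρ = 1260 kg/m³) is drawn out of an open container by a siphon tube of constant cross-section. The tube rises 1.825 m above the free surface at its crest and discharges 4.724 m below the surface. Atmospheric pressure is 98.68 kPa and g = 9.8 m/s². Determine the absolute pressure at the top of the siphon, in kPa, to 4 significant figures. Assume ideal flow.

P_top = 17.81 kPa

The outlet speed comes from Torricelli: v = √(2g·4.724) = 9.622 m/s.
The bore is uniform, so the speed at the crest is the same v. Bernoulli surface→crest: P_atm = P_top + ½ρv² + ρg·h_top.
P_top = 98680 − ½·1260·9.622² − 1260·9.8·1.825 = 17810 Pa.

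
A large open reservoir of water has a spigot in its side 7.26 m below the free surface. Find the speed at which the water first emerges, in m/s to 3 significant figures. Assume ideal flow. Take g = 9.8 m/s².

11.9 m/s

Bernoulli from surface to hole (P equal, v_surface ≈ 0): v = √(2gh) = √(2×9.8×7.26) = 11.9 m/s.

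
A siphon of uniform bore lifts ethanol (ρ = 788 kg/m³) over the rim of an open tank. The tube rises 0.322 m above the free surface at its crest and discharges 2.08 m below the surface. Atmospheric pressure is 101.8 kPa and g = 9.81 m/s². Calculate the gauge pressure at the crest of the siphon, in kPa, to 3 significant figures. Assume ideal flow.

From the surface to the outlet (both open to atmosphere, surface at rest): v = √(2g·h_out) = √(2·9.81·2.08) = 6.39 m/s.
Continuity keeps v the same throughout the tube; from surface to crest, P_atm + 0 = P_top + ½ρv² + ρg·h_top.
P_top = 101800 − ½·788·6.39² − 788·9.81·0.322 = 83200 Pa. So P_gauge = P_top − P_atm = -18600 Pa.

P_gauge ≈ -18.6 kPa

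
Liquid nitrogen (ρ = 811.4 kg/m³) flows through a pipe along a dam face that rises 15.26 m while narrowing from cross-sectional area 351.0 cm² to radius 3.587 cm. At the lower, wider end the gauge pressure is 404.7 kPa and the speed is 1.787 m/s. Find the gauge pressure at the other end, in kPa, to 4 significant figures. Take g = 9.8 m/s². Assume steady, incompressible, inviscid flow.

Mass conservation (A₁v₁ = A₂v₂) gives v₂ = 1.787 × 351.0/40.42 = 15.52 m/s.
Bernoulli: P₁ + ½ρv₁² + ρg h₁ = P₂ + ½ρv₂² + ρg h₂, so P₂ = P₁ + ½ρ(v₁² − v₂²) − ρg(h₂ − h₁).
P₂ = 404700 + ½·811.4·(1.787² − 15.52²) − 811.4·9.8·(+15.26) = 404700 + (-96390) − (121300) = 187000 Pa.

187.0 kPa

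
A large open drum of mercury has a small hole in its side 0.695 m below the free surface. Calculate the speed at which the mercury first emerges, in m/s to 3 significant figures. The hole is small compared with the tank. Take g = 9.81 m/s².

The surface is effectively still and both ends are open, so ½v² = gh and v = √(2·9.81·0.695) = 3.69 m/s.

v ≈ 3.69 m/s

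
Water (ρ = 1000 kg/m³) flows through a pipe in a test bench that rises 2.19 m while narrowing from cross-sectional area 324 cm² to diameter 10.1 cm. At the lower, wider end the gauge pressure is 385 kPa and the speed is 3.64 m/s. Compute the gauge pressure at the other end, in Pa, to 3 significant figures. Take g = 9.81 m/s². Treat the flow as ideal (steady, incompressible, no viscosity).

262000 Pa

The volume flow rate is constant, so v₂ = (A₁/A₂)v₁ = (324/80.1)·3.64 = 14.7 m/s.
Bernoulli: P₁ + ½ρv₁² + ρg h₁ = P₂ + ½ρv₂² + ρg h₂, so P₂ = P₁ + ½ρ(v₁² − v₂²) − ρg(h₂ − h₁).
P₂ = 385000 + ½·1000·(3.64² − 14.7²) − 1000·9.81·(+2.19) = 385000 + (-102000) − (21500) = 262000 Pa.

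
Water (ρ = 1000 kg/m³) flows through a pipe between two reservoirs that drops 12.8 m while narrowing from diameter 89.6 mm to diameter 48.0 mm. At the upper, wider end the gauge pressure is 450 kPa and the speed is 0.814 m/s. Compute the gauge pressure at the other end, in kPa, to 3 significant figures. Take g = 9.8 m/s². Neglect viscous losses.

572 kPa

The volume flow rate is constant, so v₂ = (A₁/A₂)v₁ = (63.1/18.1)·0.814 = 2.84 m/s.
Bernoulli: P₁ + ½ρv₁² + ρg h₁ = P₂ + ½ρv₂² + ρg h₂, so P₂ = P₁ + ½ρ(v₁² − v₂²) − ρg(h₂ − h₁).
P₂ = 450000 + ½·1000·(0.814² − 2.84²) − 1000·9.8·(−12.8) = 450000 + (-3690) − (-125000) = 572000 Pa.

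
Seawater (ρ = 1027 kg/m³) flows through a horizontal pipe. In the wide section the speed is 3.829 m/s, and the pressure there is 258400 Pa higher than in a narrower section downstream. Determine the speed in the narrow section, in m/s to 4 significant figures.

Along the level pipe P + ½ρv² is conserved, hence v₂² = v₁² + 2(P₁ − P₂)/ρ.
v₂ = √(3.829² + 2·258400/1027) = √(14.66 + 503.2) = 22.76 m/s.

v₂ ≈ 22.76 m/s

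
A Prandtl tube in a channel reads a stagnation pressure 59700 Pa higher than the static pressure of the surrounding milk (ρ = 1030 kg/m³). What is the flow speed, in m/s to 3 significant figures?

Bernoulli between the free stream and the stagnation point: ½ρv² = P_stag − P_static.
v = √(2ΔP/ρ) = √(2·59700/1030) = 10.8 m/s.

10.8 m/s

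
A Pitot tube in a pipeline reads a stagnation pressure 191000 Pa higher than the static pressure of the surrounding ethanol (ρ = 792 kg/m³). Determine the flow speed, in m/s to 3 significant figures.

Bernoulli between the free stream and the stagnation point: ½ρv² = P_stag − P_static.
v = √(2ΔP/ρ) = √(2·191000/792) = 22.0 m/s.

v = 22.0 m/s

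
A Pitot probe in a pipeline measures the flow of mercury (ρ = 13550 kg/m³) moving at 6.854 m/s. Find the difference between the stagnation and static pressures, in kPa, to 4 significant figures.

318.3 kPa

Bernoulli between the free stream and the stagnation point: ½ρv² = P_stag − P_static.
ΔP = ½·13550·6.854² = 318300 Pa.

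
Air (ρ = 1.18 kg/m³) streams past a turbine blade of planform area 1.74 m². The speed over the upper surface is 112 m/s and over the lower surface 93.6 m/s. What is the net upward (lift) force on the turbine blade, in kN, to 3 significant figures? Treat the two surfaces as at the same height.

From P + ½ρv² = const at equal height, P_low − P_up = ½ρ(v_up² − v_low²).
ΔP = ½·1.18·(112² − 93.6²) = 2230 Pa.
Lift = ΔP · A = 2230 × 1.74 = 3880 N.

3.88 kN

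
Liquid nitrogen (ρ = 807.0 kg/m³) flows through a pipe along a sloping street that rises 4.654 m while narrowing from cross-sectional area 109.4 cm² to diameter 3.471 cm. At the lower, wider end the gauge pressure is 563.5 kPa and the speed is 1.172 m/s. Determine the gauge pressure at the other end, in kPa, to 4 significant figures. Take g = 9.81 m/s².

By continuity, v₂ = v₁·A₁/A₂ = 1.172·(109.4/9.462) = 13.55 m/s.
Applying Bernoulli between the two ends and solving for P₂: P₂ = P₁ + ½ρ(v₁² − v₂²) − ρgΔh.
P₂ = 563500 + ½·807.0·(1.172² − 13.55²) − 807.0·9.81·(+4.654) = 563500 + (-73530) − (36840) = 453100 Pa.

P₂ = 453.1 kPa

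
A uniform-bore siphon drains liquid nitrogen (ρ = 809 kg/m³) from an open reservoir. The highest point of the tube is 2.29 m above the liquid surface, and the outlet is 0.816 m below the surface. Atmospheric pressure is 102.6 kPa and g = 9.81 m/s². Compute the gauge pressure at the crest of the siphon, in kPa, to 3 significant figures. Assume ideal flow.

The outlet speed comes from Torricelli: v = √(2g·0.816) = 4.00 m/s.
Continuity keeps v the same throughout the tube; from surface to crest, P_atm + 0 = P_top + ½ρv² + ρg·h_top.
P_top = 102600 − ½·809·4.00² − 809·9.81·2.29 = 77900 Pa. So P_gauge = P_top − P_atm = -24700 Pa.

-24.7 kPa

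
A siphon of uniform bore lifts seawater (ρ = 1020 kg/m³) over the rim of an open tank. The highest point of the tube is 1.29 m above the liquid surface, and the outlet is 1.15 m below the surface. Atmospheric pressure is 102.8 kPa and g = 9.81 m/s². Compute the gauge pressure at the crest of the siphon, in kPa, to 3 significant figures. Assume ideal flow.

-24.4 kPa

From the surface to the outlet (both open to atmosphere, surface at rest): v = √(2g·h_out) = √(2·9.81·1.15) = 4.75 m/s.
Continuity keeps v the same throughout the tube; from surface to crest, P_atm + 0 = P_top + ½ρv² + ρg·h_top.
P_top = 102800 − ½·1020·4.75² − 1020·9.81·1.29 = 78400 Pa. So P_gauge = P_top − P_atm = -24400 Pa.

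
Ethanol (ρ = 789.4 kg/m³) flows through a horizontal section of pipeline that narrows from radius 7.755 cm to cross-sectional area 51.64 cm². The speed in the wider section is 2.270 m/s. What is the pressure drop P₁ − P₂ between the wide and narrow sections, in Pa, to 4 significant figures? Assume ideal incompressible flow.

ΔP ≈ 25190 Pa

Mass conservation (A₁v₁ = A₂v₂) gives v₂ = 2.270 × 188.9/51.64 = 8.305 m/s.
The pipe is horizontal, so Bernoulli reduces to P₁ + ½ρv₁² = P₂ + ½ρv₂².
P₁ − P₂ = ½·789.4·(8.305² − 2.270²) = ½·789.4·63.82 = 25190 Pa.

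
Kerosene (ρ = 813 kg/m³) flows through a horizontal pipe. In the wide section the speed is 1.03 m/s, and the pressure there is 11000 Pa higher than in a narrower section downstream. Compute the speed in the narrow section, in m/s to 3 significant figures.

v₂ = 5.30 m/s

Horizontal Bernoulli: P₁ + ½ρv₁² = P₂ + ½ρv₂², so v₂² = v₁² + 2(P₁ − P₂)/ρ.
v₂ = √(1.03² + 2·11000/813) = √(1.06 + 27.1) = 5.30 m/s.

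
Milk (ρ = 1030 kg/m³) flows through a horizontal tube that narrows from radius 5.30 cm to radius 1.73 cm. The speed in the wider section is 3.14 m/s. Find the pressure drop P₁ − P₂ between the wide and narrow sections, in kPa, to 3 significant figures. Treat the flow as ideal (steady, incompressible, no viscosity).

Mass conservation (A₁v₁ = A₂v₂) gives v₂ = 3.14 × 88.2/9.40 = 29.5 m/s.
Bernoulli (h₁ = h₂): P₁ − P₂ = ½ρ(v₂² − v₁²).
P₁ − P₂ = ½·1030·(29.5² − 3.14²) = ½·1030·859 = 442000 Pa.

442 kPa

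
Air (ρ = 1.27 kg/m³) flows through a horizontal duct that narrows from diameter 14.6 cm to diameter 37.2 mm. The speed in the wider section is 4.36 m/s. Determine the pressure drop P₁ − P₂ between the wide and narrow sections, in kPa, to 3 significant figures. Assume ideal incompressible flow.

ΔP ≈ 2.85 kPa

The volume flow rate is constant, so v₂ = (A₁/A₂)v₁ = (167/10.9)·4.36 = 67.2 m/s.
The pipe is horizontal, so Bernoulli reduces to P₁ + ½ρv₁² = P₂ + ½ρv₂².
P₁ − P₂ = ½·1.27·(67.2² − 4.36²) = ½·1.27·4490 = 2850 Pa.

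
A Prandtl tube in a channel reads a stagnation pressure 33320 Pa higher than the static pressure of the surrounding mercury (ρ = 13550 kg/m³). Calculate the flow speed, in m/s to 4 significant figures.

v = 2.218 m/s

Bernoulli between the free stream and the stagnation point: ½ρv² = P_stag − P_static.
v = √(2ΔP/ρ) = √(2·33320/13550) = 2.218 m/s.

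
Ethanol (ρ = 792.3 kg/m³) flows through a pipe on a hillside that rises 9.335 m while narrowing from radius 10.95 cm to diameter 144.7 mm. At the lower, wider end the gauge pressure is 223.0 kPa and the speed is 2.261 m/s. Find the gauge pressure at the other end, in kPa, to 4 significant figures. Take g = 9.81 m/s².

Continuity gives A₁v₁ = A₂v₂, so v₂ = (376.7 cm²)/(164.4 cm²) × 2.261 m/s = 5.179 m/s.
Bernoulli: P₁ + ½ρv₁² + ρg h₁ = P₂ + ½ρv₂² + ρg h₂, so P₂ = P₁ + ½ρ(v₁² − v₂²) − ρg(h₂ − h₁).
P₂ = 223000 + ½·792.3·(2.261² − 5.179²) − 792.3·9.81·(+9.335) = 223000 + (-8601) − (72560) = 141800 Pa.

P₂ ≈ 141.8 kPa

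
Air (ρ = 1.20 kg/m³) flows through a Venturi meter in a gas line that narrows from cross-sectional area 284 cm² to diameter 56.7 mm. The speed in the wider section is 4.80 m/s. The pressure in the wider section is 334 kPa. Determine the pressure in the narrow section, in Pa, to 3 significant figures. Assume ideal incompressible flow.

Continuity gives A₁v₁ = A₂v₂, so v₂ = (284 cm²)/(25.2 cm²) × 4.80 m/s = 54.0 m/s.
Along the horizontal streamline, P + ½ρv² is constant.
P₂ = P₁ − ½ρ(v₂² − v₁²) = 334000 − ½·1.20·(54.0² − 4.80²) = 334000 − 1740 = 332000 Pa.

P₂ ≈ 332000 Pa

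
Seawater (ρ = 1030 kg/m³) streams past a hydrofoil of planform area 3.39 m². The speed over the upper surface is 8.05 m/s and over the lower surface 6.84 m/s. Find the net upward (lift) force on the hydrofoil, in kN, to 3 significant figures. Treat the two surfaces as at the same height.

With equal heights on the two surfaces, Bernoulli gives P_lower − P_upper = ½ρ(v_upper² − v_lower²).
ΔP = ½·1030·(8.05² − 6.84²) = 9280 Pa.
Lift = ΔP · A = 9280 × 3.39 = 31500 N.

F = 31.5 kN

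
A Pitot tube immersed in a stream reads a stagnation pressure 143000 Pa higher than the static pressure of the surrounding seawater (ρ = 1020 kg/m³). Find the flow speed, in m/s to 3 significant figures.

v = 16.7 m/s

Bernoulli between the free stream and the stagnation point: ½ρv² = P_stag − P_static.
v = √(2ΔP/ρ) = √(2·143000/1020) = 16.7 m/s.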